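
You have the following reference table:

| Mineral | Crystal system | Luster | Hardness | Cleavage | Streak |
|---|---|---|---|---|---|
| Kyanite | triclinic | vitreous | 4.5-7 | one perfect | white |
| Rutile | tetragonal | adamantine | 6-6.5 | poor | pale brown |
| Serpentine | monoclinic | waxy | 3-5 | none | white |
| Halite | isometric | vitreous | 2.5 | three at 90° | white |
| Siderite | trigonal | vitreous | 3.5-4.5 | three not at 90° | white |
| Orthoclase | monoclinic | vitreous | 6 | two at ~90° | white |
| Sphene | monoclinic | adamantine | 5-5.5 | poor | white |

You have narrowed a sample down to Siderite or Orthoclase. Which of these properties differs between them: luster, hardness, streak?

hardness

Luster: both vitreous — shared.
Hardness: Siderite 3.5-4.5, Orthoclase 6 — these differ.
Streak: both white — shared.
Hardness is the diagnostic property here.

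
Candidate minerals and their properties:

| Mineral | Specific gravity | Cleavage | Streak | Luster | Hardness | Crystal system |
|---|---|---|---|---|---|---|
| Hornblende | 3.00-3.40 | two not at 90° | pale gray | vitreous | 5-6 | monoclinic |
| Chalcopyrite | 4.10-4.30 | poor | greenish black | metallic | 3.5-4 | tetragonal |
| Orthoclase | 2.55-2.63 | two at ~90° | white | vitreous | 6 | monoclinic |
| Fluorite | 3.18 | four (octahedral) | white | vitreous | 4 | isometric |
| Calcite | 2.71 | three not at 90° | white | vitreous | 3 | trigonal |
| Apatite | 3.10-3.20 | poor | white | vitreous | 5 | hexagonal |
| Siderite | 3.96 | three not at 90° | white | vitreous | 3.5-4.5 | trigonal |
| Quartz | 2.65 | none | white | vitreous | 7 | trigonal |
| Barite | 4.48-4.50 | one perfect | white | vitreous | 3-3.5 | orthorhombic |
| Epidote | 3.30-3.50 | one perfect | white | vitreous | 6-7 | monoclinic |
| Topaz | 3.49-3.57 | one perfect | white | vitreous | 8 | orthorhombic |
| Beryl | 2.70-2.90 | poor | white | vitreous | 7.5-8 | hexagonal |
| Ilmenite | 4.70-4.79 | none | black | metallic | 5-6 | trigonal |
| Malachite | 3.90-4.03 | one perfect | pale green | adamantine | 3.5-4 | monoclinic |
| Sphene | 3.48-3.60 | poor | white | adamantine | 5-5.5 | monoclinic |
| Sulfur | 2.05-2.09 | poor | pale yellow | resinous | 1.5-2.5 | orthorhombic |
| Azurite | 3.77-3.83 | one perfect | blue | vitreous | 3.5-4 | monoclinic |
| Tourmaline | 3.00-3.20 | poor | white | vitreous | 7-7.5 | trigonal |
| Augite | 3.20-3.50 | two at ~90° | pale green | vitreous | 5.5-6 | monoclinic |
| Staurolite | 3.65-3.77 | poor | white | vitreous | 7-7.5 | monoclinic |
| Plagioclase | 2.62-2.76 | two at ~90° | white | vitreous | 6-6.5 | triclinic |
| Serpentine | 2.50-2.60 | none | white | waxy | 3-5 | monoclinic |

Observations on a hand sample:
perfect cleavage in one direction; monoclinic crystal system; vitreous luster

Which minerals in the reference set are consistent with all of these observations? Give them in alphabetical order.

Perfect cleavage in one direction — only Barite, Epidote, Topaz, Malachite, Azurite remain.
Monoclinic crystal system is inconsistent with Barite, Topaz.
Vitreous luster is inconsistent with Malachite.
The minerals that satisfy all observations are Azurite, Epidote.

Azurite, Epidote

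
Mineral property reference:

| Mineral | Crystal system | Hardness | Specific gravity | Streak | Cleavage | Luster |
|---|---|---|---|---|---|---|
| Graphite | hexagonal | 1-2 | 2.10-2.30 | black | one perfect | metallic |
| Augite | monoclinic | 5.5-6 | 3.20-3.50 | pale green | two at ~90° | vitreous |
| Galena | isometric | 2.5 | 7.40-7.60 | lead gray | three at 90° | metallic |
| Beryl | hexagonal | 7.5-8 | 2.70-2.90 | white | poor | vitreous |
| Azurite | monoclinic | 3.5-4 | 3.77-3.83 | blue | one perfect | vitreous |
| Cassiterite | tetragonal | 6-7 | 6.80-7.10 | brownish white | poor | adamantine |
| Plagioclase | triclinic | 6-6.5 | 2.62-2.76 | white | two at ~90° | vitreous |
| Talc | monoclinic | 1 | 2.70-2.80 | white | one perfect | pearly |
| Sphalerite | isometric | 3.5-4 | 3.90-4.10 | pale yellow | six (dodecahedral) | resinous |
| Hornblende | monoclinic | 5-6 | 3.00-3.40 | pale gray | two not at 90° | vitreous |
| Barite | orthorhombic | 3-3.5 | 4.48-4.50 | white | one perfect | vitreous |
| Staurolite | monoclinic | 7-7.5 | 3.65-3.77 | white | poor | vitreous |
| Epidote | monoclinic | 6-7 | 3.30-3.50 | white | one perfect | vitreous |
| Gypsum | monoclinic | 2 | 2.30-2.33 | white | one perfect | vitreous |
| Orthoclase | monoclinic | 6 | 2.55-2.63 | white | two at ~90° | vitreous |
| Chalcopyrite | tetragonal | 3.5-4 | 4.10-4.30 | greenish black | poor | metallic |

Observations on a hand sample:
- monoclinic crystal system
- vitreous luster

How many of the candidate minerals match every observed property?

Monoclinic crystal system: narrows the field to Augite, Azurite, Talc, Hornblende, Staurolite, Epidote, Gypsum, Orthoclase.
Vitreous luster eliminates Talc.
The minerals that satisfy all observations are Augite, Azurite, Epidote, Gypsum, Hornblende, Orthoclase, Staurolite.
That is 7 minerals.

7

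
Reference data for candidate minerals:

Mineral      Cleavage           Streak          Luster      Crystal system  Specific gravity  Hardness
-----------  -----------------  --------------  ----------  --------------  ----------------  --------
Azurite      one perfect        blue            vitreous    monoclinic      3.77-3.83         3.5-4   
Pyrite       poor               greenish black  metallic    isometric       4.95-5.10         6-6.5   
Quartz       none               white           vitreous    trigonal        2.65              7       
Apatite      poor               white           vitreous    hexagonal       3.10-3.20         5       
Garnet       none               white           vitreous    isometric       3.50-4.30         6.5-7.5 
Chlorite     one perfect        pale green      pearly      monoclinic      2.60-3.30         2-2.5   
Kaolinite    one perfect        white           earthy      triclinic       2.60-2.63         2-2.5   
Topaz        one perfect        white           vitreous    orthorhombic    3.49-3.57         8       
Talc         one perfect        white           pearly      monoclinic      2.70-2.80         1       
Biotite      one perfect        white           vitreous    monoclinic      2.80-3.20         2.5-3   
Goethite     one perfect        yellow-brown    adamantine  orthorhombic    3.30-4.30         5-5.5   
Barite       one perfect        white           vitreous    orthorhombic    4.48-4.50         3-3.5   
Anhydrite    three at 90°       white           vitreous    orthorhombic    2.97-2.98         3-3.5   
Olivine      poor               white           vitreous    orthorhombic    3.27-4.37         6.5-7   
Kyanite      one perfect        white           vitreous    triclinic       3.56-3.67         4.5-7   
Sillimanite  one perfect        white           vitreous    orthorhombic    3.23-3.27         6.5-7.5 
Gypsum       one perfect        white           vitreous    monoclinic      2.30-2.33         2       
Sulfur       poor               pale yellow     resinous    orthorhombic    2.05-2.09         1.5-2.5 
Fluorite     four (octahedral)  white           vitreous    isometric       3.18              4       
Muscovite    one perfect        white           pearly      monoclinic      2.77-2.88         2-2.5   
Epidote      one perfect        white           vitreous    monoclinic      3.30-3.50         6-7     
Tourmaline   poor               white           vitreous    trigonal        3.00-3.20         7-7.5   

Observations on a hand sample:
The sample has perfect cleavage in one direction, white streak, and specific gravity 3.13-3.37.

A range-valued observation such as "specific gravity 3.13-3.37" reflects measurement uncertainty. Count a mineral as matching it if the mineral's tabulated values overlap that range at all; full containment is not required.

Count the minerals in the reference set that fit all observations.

Perfect cleavage in one direction — narrows the field to Azurite, Chlorite, Kaolinite, Topaz, Talc, Biotite, Goethite, Barite, Kyanite, Sillimanite, Gypsum, Muscovite, Epidote.
White streak rules out Azurite, Chlorite, Goethite.
Specific gravity 3.13-3.37 — only Biotite, Sillimanite, Epidote remain.
The minerals that satisfy all observations are Biotite, Epidote, Sillimanite.
That is 3 minerals.

3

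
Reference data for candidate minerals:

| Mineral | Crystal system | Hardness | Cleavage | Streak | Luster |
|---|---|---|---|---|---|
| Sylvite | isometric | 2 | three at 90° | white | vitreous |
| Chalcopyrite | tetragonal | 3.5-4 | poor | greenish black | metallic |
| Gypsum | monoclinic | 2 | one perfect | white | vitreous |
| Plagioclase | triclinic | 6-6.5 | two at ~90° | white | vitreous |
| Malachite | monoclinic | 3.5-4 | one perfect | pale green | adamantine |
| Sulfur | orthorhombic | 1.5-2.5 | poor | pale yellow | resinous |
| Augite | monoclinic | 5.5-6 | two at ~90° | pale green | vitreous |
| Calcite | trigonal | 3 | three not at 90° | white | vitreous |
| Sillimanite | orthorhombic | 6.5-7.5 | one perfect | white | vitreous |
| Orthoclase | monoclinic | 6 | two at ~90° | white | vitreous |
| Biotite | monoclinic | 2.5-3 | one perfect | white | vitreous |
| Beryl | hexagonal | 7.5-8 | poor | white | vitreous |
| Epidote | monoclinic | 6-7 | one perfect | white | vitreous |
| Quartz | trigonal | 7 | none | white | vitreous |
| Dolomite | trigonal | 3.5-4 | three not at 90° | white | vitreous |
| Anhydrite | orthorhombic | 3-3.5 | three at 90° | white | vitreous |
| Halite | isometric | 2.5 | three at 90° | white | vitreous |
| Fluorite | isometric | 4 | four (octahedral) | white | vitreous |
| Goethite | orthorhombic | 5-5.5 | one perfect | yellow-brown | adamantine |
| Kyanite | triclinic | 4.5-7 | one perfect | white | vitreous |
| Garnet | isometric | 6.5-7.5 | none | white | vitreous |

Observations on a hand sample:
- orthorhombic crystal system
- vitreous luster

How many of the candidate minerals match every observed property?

Orthorhombic crystal system: only Sulfur, Sillimanite, Anhydrite, Goethite remain.
Vitreous luster is inconsistent with Sulfur, Goethite.
The minerals that satisfy all observations are Anhydrite, Sillimanite.
That is 2 minerals.

2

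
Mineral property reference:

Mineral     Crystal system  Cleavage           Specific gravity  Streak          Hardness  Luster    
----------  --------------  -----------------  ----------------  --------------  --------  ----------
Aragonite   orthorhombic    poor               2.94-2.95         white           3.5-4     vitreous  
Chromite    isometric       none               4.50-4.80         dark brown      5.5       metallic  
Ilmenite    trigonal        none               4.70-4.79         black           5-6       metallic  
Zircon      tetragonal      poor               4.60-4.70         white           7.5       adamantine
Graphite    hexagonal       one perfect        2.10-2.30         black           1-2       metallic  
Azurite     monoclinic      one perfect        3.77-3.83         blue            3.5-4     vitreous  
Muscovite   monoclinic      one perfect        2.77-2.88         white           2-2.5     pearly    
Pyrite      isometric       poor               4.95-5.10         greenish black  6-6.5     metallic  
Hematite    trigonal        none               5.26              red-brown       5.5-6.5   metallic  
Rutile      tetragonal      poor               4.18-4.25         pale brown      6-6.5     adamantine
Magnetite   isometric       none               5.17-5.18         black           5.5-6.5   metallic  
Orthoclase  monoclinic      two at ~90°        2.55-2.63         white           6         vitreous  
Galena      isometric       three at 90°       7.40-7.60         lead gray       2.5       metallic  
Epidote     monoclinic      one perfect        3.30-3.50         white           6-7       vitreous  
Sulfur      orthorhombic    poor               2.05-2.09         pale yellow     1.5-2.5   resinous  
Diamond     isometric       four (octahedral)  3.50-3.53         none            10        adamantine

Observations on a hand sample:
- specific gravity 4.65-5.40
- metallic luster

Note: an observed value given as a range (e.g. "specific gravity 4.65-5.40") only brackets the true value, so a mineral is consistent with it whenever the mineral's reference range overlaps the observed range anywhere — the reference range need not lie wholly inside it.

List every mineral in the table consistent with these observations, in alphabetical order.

Specific gravity 4.65-5.40 — narrows the field to Chromite, Ilmenite, Zircon, Pyrite, Hematite, Magnetite.
Metallic luster is inconsistent with Zircon.
The minerals that satisfy all observations are Chromite, Hematite, Ilmenite, Magnetite, Pyrite.

Chromite, Hematite, Ilmenite, Magnetite, Pyrite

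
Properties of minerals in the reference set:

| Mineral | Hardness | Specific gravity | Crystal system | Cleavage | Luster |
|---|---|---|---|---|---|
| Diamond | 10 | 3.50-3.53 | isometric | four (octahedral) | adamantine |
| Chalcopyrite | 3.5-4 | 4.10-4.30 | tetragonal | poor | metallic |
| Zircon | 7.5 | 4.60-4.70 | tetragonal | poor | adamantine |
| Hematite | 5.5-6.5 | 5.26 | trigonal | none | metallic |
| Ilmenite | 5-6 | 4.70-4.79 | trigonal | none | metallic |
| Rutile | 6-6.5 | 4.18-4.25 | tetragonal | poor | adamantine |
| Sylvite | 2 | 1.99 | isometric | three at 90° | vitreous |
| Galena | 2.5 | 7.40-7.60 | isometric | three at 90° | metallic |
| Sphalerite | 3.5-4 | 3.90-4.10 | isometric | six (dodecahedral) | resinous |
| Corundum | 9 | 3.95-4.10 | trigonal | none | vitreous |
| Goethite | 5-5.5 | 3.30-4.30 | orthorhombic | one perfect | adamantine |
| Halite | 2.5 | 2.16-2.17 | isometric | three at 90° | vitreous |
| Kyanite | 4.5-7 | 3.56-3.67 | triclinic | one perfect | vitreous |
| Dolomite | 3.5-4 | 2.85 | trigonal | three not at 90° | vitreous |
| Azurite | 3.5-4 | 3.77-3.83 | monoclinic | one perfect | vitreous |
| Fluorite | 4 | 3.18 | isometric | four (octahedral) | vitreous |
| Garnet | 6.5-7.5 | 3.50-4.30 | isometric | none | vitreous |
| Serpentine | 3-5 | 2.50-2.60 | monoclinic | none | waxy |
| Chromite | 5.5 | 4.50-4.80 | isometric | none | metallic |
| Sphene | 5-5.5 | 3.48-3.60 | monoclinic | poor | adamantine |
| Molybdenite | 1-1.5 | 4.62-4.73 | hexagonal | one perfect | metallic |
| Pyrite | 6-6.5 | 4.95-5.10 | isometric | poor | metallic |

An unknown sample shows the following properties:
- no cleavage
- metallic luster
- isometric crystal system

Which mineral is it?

No cleavage: leaves Hematite, Ilmenite, Corundum, Garnet, Serpentine, Chromite.
Metallic luster excludes Corundum, Garnet, Serpentine.
Isometric crystal system: only Chromite remains.
Chromite is the sole remaining match.

Chromite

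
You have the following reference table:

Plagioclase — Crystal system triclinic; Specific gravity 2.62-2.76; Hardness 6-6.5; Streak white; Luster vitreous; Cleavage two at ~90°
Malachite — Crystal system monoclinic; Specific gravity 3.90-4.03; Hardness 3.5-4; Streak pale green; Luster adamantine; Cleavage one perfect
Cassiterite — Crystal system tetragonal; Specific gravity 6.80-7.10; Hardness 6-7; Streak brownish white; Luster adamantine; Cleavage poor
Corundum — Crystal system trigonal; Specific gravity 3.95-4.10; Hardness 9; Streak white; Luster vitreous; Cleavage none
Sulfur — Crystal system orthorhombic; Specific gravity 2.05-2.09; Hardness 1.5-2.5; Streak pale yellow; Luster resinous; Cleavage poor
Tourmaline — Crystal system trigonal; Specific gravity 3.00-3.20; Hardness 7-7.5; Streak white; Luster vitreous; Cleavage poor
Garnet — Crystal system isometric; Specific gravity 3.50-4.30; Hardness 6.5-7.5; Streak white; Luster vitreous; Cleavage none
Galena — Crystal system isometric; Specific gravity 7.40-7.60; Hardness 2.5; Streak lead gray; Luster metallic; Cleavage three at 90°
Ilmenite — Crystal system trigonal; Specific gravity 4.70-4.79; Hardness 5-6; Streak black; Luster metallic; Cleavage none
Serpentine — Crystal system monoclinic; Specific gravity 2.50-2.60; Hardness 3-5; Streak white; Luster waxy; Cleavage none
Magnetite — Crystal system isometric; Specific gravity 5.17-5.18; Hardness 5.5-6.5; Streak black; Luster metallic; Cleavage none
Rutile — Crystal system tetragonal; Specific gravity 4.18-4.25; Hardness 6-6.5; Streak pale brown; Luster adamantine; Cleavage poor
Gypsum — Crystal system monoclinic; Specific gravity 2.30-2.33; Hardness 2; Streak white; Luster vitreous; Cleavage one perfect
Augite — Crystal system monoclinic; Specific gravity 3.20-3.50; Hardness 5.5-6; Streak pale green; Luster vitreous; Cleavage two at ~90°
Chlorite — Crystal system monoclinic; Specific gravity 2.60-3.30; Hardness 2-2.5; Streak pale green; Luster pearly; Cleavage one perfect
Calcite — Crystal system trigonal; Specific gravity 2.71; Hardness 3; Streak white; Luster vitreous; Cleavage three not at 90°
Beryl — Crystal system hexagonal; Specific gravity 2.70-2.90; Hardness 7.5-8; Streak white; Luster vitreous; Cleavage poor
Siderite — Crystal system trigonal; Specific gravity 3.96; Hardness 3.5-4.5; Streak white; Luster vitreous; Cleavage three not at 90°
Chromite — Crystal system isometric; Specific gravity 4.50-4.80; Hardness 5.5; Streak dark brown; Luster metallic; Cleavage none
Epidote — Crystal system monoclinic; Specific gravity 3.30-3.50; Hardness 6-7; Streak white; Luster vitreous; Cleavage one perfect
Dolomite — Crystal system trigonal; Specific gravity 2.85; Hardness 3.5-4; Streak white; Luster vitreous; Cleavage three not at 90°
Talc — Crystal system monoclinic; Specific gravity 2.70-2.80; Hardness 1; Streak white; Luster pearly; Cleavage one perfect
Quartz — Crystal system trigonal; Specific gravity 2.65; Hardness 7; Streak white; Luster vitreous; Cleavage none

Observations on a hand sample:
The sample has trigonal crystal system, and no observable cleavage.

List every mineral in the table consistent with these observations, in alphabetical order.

Trigonal crystal system: leaves Corundum, Tourmaline, Ilmenite, Calcite, Siderite, Dolomite, Quartz.
No observable cleavage: leaves Corundum, Ilmenite, Quartz.
Remaining candidates: Corundum, Ilmenite, Quartz.

Corundum, Ilmenite, Quartz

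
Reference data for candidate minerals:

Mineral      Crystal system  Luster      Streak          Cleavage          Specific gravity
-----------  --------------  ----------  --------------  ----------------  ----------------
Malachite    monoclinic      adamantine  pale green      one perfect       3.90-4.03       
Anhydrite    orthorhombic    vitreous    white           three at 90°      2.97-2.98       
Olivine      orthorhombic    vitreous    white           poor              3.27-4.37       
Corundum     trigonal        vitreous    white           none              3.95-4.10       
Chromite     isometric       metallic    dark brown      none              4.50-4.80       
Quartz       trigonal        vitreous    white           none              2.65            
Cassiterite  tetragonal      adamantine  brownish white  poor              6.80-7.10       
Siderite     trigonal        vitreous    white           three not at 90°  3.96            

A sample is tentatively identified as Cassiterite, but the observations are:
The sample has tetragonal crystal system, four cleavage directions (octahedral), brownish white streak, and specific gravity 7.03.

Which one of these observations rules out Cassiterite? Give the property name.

Tetragonal crystal system: Cassiterite has tetragonal system — agrees.
Four cleavage directions (octahedral): Cassiterite has cleavage poor — outside the reference range.
Brownish white streak: Cassiterite has brownish white streak — agrees.
Specific gravity 7.03: Cassiterite has SG 6.80-7.10 — agrees.
The cleavage is the one property that does not fit.

cleavage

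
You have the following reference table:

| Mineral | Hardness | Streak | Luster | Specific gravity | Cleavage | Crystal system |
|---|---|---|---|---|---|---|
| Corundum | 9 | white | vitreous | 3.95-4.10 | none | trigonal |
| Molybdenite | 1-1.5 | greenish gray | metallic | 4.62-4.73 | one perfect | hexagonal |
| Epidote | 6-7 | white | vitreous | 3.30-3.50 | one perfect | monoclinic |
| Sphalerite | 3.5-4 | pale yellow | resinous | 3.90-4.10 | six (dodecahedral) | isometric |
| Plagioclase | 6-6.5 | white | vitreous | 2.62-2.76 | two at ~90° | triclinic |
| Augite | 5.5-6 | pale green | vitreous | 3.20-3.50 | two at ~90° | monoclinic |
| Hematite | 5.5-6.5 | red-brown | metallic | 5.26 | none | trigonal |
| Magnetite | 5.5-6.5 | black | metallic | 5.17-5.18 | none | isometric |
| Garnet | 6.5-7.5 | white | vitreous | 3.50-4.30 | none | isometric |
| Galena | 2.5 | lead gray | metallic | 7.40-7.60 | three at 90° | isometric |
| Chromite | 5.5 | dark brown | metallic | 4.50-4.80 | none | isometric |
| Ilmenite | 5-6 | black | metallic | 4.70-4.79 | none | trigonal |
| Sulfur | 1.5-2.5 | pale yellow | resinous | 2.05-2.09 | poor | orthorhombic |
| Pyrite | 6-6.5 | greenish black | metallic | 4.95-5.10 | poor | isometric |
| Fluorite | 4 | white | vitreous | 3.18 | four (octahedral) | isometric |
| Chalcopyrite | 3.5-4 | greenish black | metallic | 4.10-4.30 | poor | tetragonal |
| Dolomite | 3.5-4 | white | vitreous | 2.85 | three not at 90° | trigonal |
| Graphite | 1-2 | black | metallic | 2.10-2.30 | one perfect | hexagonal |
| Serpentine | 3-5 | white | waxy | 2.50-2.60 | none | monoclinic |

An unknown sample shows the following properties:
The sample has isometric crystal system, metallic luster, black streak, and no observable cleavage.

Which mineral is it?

Isometric crystal system: Sphalerite, Magnetite, Garnet, Galena, Chromite, Pyrite, Fluorite remain.
Metallic luster rules out Sphalerite, Garnet, Fluorite.
Black streak: only Magnetite remains.
No observable cleavage: every remaining candidate is consistent.
Magnetite is the sole remaining match.

Magnetite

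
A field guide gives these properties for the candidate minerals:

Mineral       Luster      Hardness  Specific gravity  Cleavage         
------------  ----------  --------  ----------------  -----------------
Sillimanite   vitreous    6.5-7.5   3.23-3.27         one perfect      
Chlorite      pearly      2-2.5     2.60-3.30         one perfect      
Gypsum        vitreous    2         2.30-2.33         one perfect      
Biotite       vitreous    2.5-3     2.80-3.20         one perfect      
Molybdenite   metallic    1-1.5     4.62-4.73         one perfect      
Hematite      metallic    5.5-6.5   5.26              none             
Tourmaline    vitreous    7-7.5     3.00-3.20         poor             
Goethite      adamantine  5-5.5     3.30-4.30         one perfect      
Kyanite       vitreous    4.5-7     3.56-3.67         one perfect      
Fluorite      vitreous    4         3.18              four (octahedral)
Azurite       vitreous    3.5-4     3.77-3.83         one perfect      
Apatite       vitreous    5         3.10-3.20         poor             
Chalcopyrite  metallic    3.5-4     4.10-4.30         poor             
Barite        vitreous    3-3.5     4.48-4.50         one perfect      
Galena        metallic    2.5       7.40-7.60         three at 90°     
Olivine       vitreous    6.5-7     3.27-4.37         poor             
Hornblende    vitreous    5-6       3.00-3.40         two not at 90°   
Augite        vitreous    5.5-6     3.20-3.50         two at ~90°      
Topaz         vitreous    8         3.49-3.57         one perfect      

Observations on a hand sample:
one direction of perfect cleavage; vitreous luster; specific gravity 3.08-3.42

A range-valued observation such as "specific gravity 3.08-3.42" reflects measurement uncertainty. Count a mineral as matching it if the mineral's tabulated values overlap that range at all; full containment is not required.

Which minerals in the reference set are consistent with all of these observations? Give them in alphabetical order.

Biotite, Sillimanite

One direction of perfect cleavage: narrows the field to Sillimanite, Chlorite, Gypsum, Biotite, Molybdenite, Goethite, Kyanite, Azurite, Barite, Topaz.
Vitreous luster is inconsistent with Chlorite, Molybdenite, Goethite.
Specific gravity 3.08-3.42: Sillimanite, Biotite remain.
Remaining candidates: Biotite, Sillimanite.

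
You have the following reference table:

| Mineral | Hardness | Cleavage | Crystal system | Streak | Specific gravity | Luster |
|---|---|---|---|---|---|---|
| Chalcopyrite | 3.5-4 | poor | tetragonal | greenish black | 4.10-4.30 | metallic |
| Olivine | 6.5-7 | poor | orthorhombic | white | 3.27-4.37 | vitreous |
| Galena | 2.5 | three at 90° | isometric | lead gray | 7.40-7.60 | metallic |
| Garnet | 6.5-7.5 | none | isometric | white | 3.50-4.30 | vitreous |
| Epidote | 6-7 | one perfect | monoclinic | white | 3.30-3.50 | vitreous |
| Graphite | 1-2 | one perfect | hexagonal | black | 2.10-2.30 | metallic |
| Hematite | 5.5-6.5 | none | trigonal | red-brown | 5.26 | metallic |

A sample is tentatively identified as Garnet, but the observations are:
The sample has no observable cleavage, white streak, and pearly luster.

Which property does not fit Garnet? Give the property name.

luster

No observable cleavage: Garnet has cleavage none — consistent.
White streak: Garnet has white streak — consistent.
Pearly luster: Garnet has vitreous luster — inconsistent.
The luster is the one property that does not fit.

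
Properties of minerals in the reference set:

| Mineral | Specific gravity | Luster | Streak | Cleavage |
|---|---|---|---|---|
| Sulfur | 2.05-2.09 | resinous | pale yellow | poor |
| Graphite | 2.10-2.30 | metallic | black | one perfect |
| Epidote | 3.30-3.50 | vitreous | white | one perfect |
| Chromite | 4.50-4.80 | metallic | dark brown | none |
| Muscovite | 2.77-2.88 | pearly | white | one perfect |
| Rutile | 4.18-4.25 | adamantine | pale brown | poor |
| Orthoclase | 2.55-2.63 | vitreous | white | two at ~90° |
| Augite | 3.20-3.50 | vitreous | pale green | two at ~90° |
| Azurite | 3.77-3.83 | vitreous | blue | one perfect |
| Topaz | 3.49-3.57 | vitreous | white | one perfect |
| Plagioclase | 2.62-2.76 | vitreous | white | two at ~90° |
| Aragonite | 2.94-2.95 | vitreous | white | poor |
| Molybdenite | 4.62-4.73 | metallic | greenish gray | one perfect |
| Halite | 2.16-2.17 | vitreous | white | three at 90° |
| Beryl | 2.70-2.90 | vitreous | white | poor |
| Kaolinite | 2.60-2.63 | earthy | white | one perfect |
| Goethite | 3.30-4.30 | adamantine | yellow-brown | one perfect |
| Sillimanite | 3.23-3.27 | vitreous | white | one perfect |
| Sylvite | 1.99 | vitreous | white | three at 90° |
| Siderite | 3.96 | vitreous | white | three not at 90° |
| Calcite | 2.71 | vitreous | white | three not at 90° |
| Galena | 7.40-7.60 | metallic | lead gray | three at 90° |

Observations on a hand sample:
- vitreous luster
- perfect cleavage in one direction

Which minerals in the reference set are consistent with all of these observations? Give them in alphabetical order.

Azurite, Epidote, Sillimanite, Topaz

Vitreous luster: leaves Epidote, Orthoclase, Augite, Azurite, Topaz, Plagioclase, Aragonite, Halite, Beryl, Sillimanite, Sylvite, Siderite, Calcite.
Perfect cleavage in one direction: Epidote, Azurite, Topaz, Sillimanite remain.
The minerals that satisfy all observations are Azurite, Epidote, Sillimanite, Topaz.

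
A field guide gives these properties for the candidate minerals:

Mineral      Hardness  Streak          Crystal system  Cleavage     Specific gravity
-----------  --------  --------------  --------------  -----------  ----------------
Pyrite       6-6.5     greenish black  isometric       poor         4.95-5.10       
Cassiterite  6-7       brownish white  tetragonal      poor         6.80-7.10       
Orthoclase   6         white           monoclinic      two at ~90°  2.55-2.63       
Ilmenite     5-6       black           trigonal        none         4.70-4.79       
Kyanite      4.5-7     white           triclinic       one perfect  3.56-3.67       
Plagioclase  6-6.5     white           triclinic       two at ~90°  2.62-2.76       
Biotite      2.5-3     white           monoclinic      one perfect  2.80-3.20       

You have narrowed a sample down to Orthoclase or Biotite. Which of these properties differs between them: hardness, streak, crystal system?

Hardness: Orthoclase 6, Biotite 2.5-3 — these differ.
Streak: both white — no difference.
Crystal system: both monoclinic — no difference.
Hardness is the diagnostic property here.

hardness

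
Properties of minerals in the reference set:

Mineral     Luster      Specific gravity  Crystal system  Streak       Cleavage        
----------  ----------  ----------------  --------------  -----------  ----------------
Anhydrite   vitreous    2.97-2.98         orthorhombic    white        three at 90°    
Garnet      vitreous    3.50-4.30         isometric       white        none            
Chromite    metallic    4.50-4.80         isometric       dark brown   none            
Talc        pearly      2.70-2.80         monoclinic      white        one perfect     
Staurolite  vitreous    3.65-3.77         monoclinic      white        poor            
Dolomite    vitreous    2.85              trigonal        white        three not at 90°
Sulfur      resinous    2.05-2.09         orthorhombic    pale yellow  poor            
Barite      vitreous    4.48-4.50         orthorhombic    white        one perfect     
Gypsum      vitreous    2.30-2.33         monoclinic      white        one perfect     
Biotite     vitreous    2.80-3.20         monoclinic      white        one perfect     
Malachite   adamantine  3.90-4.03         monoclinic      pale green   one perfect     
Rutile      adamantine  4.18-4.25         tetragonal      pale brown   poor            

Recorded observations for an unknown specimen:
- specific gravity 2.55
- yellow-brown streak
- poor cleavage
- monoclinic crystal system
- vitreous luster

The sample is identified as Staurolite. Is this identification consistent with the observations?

Specific gravity 2.55 — Staurolite has SG 3.65-3.77; a mismatch.
Yellow-brown streak — Staurolite has white streak; a mismatch.
Poor cleavage — consistent with Staurolite (cleavage poor).
Monoclinic crystal system — consistent with Staurolite (monoclinic system).
Vitreous luster — consistent with Staurolite (vitreous luster).
2 of the observed properties are inconsistent with Staurolite.

No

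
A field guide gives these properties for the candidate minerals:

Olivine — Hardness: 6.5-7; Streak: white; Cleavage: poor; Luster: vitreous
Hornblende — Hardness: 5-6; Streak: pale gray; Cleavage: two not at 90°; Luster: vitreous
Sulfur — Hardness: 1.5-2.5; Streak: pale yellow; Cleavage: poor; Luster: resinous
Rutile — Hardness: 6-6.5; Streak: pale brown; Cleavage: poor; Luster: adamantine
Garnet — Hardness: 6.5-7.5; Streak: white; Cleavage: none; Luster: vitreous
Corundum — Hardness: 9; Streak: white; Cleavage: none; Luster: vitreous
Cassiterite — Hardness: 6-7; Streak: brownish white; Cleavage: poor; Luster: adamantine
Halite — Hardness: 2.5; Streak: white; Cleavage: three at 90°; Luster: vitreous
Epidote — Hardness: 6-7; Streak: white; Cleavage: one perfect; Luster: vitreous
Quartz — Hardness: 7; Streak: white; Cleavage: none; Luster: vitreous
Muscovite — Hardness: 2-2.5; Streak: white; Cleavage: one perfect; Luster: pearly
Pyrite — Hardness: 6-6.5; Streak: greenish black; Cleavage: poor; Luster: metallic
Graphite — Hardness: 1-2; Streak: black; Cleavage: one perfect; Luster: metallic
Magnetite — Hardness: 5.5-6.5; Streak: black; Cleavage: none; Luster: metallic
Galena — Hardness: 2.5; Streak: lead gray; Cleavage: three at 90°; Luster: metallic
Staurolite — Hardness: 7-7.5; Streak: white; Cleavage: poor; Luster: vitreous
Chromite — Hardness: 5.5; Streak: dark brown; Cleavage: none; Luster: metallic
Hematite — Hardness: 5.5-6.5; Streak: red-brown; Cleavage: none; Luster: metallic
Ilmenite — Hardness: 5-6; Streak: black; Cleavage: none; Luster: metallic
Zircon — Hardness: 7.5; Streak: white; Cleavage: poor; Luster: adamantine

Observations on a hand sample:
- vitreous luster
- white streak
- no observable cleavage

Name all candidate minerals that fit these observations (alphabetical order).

Corundum, Garnet, Quartz

Vitreous luster: Olivine, Hornblende, Garnet, Corundum, Halite, Epidote, Quartz, Staurolite remain.
White streak excludes Hornblende.
No observable cleavage: leaves Garnet, Corundum, Quartz.
The minerals that satisfy all observations are Corundum, Garnet, Quartz.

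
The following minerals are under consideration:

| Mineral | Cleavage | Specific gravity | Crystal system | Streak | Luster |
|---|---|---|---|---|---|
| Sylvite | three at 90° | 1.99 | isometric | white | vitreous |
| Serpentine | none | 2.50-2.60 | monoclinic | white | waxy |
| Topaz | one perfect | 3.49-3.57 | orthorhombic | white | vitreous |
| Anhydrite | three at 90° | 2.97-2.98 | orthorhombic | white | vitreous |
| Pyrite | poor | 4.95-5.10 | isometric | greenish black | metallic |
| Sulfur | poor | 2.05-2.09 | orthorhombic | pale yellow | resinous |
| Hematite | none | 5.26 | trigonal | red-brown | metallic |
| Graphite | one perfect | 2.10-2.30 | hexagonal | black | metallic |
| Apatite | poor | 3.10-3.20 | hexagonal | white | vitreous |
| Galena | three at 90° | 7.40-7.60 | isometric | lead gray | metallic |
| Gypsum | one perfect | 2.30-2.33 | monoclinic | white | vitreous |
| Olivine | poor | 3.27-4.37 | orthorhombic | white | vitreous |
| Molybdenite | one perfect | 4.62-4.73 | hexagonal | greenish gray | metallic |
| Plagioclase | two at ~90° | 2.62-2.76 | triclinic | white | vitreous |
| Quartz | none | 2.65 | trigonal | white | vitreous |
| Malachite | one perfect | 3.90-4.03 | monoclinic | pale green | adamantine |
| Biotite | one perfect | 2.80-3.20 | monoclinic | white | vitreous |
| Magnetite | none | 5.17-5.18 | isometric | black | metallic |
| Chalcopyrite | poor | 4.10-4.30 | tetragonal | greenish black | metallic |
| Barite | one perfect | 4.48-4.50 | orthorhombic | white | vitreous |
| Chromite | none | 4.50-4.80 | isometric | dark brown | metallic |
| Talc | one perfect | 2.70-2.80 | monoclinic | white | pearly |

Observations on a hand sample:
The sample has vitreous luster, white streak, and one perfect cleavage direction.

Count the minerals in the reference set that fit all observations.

4

Vitreous luster: narrows the field to Sylvite, Topaz, Anhydrite, Apatite, Gypsum, Olivine, Plagioclase, Quartz, Biotite, Barite.
White streak: consistent with all remaining minerals.
One perfect cleavage direction: only Topaz, Gypsum, Biotite, Barite remain.
The minerals that satisfy all observations are Barite, Biotite, Gypsum, Topaz.
That is 4 minerals.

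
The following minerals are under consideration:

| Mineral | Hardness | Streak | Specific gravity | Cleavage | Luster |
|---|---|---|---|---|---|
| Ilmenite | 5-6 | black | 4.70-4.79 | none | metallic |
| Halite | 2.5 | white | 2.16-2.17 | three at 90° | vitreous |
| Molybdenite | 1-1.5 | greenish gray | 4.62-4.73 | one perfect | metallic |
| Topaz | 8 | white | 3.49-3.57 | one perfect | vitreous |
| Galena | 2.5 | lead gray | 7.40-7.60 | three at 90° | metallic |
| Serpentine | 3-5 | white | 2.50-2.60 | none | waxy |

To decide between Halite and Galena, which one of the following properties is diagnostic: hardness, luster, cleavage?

Hardness: both 2.5 — same for both.
Luster: Halite vitreous, Galena metallic — different.
Cleavage: both three at 90° — same for both.
Only luster differs between Halite and Galena among the listed tests.

luster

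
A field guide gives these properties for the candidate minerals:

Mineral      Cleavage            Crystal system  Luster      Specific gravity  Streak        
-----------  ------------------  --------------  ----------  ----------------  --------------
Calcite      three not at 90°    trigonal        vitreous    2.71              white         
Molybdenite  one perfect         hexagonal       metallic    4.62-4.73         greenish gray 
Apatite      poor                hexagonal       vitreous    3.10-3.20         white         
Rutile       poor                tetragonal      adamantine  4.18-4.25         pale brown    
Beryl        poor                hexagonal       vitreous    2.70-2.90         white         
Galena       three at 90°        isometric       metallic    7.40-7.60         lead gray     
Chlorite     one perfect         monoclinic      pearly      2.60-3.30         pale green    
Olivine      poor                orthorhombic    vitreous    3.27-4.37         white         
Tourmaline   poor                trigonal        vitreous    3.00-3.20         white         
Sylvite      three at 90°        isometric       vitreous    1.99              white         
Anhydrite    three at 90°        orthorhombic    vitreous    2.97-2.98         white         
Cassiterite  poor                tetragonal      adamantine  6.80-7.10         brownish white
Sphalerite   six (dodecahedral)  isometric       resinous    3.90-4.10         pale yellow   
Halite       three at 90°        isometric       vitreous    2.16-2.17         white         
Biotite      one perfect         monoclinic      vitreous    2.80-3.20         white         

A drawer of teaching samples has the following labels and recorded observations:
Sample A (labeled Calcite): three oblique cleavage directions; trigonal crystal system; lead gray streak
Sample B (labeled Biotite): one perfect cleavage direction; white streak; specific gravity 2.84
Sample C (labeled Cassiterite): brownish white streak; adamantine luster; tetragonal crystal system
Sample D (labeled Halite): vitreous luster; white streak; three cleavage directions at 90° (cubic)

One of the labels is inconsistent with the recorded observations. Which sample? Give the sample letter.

Sample A: lead gray streak is outside the reference for Calcite (white streak) — mislabeled.
Sample B: observations are consistent with Biotite.
Sample C: observations are consistent with Cassiterite.
Sample D: observations are consistent with Halite.
The mislabeled specimen is A.

A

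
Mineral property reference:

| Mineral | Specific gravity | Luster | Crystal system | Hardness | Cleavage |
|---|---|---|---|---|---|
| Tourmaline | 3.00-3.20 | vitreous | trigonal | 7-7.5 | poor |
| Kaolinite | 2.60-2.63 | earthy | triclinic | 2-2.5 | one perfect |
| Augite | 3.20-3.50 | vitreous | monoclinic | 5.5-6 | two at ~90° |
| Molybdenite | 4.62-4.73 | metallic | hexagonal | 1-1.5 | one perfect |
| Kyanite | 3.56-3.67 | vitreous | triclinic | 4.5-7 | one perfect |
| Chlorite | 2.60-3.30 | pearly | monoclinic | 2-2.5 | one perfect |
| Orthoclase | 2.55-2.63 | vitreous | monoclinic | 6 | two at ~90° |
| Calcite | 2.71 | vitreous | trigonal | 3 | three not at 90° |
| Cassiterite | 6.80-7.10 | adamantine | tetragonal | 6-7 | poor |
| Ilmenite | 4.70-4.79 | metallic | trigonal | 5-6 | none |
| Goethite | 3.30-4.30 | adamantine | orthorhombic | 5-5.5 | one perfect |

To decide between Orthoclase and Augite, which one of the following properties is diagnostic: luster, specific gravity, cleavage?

Luster: both vitreous — shared.
Specific gravity: Orthoclase 2.55-2.63, Augite 3.20-3.50 — these differ.
Cleavage: both two at ~90° — shared.
Of the listed properties, specific gravity is the one that separates them.

specific gravity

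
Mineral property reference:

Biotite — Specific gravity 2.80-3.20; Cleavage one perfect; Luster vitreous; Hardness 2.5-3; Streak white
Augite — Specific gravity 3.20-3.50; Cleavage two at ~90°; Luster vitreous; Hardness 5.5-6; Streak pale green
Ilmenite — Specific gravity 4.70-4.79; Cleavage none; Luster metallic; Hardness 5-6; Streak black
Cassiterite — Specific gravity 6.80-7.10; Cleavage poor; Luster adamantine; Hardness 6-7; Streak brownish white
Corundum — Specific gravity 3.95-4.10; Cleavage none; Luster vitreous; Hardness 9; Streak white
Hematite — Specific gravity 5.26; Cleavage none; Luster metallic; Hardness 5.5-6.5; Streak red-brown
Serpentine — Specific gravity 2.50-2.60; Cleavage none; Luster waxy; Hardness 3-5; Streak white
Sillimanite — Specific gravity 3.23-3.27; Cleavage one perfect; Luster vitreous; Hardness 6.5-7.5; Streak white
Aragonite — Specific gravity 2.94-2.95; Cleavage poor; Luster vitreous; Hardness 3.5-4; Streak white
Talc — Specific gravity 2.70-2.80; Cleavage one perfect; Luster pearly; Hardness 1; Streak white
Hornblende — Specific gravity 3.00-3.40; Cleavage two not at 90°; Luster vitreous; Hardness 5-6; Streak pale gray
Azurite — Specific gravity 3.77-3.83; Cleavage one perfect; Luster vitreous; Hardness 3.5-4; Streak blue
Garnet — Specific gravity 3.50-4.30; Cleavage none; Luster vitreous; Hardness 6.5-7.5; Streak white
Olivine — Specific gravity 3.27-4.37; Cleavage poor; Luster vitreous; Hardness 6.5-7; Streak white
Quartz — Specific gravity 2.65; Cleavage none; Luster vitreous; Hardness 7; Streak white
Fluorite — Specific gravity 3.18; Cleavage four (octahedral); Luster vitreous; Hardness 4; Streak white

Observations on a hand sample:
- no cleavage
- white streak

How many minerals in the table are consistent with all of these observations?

4

No cleavage: only Ilmenite, Corundum, Hematite, Serpentine, Garnet, Quartz remain.
White streak is inconsistent with Ilmenite, Hematite.
The minerals that satisfy all observations are Corundum, Garnet, Quartz, Serpentine.
That is 4 minerals.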